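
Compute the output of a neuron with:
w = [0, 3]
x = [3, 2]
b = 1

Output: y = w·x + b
y = 7

y = (0)(3) + (3)(2) + 1 = 7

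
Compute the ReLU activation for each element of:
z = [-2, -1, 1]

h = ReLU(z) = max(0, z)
h = [0, 0, 1]

ReLU applied element-wise: max(0,-2)=0, max(0,-1)=0, max(0,1)=1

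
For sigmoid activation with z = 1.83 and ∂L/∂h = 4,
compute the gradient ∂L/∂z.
∂L/∂z = 0.4765

σ(1.83) = 0.8618
σ'(1.83) = σ(1.83)(1 - σ(1.83)) = 0.8618 × 0.1382 = 0.1191
∂L/∂z = ∂L/∂h · σ'(z) = 4 × 0.1191 = 0.4765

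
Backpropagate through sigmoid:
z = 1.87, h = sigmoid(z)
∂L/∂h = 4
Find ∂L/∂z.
∂L/∂z = 0.4628

σ(1.87) = 0.8665
σ'(1.87) = σ(1.87)(1 - σ(1.87)) = 0.8665 × 0.1335 = 0.1157
∂L/∂z = ∂L/∂h · σ'(z) = 4 × 0.1157 = 0.4628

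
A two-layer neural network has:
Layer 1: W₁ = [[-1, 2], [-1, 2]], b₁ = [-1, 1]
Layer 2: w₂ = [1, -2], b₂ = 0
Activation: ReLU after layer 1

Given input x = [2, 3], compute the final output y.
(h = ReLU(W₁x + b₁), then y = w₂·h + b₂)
y = -7

Layer 1 pre-activation: z₁ = [3, 5]
After ReLU: h = [3, 5]
Layer 2 output: y = 1×3 + -2×5 + 0 = -7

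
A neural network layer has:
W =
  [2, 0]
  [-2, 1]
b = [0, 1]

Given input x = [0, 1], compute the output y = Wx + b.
y = [0, 2]

Wx = [2×0 + 0×1, -2×0 + 1×1]
   = [0, 1]
y = Wx + b = [0 + 0, 1 + 1] = [0, 2]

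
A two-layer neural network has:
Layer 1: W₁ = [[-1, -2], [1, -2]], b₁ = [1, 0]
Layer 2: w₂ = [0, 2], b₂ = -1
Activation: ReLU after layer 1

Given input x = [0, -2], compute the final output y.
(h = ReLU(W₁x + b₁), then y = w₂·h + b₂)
y = 7

Layer 1 pre-activation: z₁ = [5, 4]
After ReLU: h = [5, 4]
Layer 2 output: y = 0×5 + 2×4 + -1 = 7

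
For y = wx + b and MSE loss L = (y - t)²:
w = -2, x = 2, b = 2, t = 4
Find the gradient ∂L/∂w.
∂L/∂w = -24

y = wx + b = (-2)(2) + 2 = -2
∂L/∂y = 2(y - t) = 2(-2 - 4) = -12
∂y/∂w = x = 2
∂L/∂w = ∂L/∂y · ∂y/∂w = -12 × 2 = -24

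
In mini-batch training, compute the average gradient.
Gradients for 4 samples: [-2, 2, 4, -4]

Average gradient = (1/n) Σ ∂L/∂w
Average gradient = 0

Average = (1/4)(-2 + 2 + 4 + -4) = 0/4 = 0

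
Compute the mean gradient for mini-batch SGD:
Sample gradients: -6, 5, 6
Average gradient = 1.667

Average = (1/3)(-6 + 5 + 6) = 5/3 = 1.667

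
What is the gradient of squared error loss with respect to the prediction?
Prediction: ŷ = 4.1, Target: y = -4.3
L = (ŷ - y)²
∂L/∂ŷ = 16.8

∂L/∂ŷ = 2(ŷ - y) = 2(4.1 - -4.3) = 2(8.4) = 16.8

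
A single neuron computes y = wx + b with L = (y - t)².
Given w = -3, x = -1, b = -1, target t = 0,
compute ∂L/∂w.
∂L/∂w = -4

y = wx + b = (-3)(-1) + -1 = 2
∂L/∂y = 2(y - t) = 2(2 - 0) = 4
∂y/∂w = x = -1
∂L/∂w = ∂L/∂y · ∂y/∂w = 4 × -1 = -4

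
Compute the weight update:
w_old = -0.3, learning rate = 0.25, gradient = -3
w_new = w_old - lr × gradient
w_new = 0.45

w_new = w - η·∂L/∂w = -0.3 - 0.25×(-3) = -0.3 - (-0.75) = 0.45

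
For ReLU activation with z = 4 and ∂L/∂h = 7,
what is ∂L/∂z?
∂L/∂z = 7

h = ReLU(4) = 4
Since z > 0: ∂h/∂z = 1
∂L/∂z = ∂L/∂h · ∂h/∂z = 7 × 1 = 7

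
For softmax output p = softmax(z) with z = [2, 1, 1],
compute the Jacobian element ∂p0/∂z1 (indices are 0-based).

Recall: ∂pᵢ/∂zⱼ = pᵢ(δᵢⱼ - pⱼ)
∂p0/∂z1 = -0.1221

p = softmax(z) = [0.5761, 0.2119, 0.2119]
p0 = 0.5761, p1 = 0.2119

∂p0/∂z1 = -p0 × p1 = -0.5761 × 0.2119 = -0.1221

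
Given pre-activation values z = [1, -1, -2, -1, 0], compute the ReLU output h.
h = [1, 0, 0, 0, 0]

ReLU applied element-wise: max(0,1)=1, max(0,-1)=0, max(0,-2)=0, max(0,-1)=0, max(0,0)=0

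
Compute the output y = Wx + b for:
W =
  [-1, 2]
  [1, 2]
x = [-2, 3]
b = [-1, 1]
y = [7, 5]

Wx = [-1×-2 + 2×3, 1×-2 + 2×3]
   = [8, 4]
y = Wx + b = [8 + -1, 4 + 1] = [7, 5]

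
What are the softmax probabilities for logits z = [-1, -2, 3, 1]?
p = [0.0158, 0.0058, 0.8618, 0.1166]

exp(z) = [0.3679, 0.1353, 20.09, 2.718]
Sum = 23.31
p = [0.0158, 0.0058, 0.8618, 0.1166]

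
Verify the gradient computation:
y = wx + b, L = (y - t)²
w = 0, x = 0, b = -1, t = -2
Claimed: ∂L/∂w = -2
Incorrect

y = (0)(0) + -1 = -1
∂L/∂y = 2(y - t) = 2(-1 - -2) = 2
∂y/∂w = x = 0
∂L/∂w = 2 × 0 = 0

Claimed value: -2
Incorrect: The correct gradient is 0.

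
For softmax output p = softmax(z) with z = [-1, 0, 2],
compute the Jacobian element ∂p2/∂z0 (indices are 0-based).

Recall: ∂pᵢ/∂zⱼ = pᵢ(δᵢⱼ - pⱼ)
∂p2/∂z0 = -0.03545

p = softmax(z) = [0.04201, 0.1142, 0.8438]
p2 = 0.8438, p0 = 0.04201

∂p2/∂z0 = -p2 × p0 = -0.8438 × 0.04201 = -0.03545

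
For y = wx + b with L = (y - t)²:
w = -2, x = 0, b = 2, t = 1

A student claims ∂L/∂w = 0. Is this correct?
Correct

y = (-2)(0) + 2 = 2
∂L/∂y = 2(y - t) = 2(2 - 1) = 2
∂y/∂w = x = 0
∂L/∂w = 2 × 0 = 0

Claimed value: 0
Correct: The correct gradient is 0.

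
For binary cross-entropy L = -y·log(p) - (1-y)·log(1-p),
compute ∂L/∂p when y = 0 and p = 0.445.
∂L/∂p = 1.802

∂L/∂p = -y/p + (1-y)/(1-p) = 0 + 1/0.555 = 1.802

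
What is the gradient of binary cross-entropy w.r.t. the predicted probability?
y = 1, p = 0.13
∂L/∂p = -7.692

∂L/∂p = -y/p + (1-y)/(1-p) = -1/0.13 + 0 = -7.692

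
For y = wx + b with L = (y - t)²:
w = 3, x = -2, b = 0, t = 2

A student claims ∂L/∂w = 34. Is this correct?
Incorrect

y = (3)(-2) + 0 = -6
∂L/∂y = 2(y - t) = 2(-6 - 2) = -16
∂y/∂w = x = -2
∂L/∂w = -16 × -2 = 32

Claimed value: 34
Incorrect: The correct gradient is 32.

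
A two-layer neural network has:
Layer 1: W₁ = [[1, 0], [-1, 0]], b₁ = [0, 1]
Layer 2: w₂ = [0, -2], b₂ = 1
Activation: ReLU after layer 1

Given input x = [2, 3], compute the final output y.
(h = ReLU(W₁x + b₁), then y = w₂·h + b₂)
y = 1

Layer 1 pre-activation: z₁ = [2, -1]
After ReLU: h = [2, 0]
Layer 2 output: y = 0×2 + -2×0 + 1 = 1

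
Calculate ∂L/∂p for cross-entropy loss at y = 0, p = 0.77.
∂L/∂p = 4.348

∂L/∂p = -y/p + (1-y)/(1-p) = 0 + 1/0.23 = 4.348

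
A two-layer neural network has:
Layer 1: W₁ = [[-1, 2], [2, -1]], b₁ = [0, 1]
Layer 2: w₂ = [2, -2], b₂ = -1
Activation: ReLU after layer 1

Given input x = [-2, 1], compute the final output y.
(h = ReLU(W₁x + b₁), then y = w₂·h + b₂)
y = 7

Layer 1 pre-activation: z₁ = [4, -4]
After ReLU: h = [4, 0]
Layer 2 output: y = 2×4 + -2×0 + -1 = 7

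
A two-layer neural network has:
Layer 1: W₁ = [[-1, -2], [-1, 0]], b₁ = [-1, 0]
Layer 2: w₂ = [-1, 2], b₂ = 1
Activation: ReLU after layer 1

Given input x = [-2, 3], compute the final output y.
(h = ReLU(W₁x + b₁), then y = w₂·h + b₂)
y = 5

Layer 1 pre-activation: z₁ = [-5, 2]
After ReLU: h = [0, 2]
Layer 2 output: y = -1×0 + 2×2 + 1 = 5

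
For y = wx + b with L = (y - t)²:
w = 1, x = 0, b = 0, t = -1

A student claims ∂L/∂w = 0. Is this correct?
Correct

y = (1)(0) + 0 = 0
∂L/∂y = 2(y - t) = 2(0 - -1) = 2
∂y/∂w = x = 0
∂L/∂w = 2 × 0 = 0

Claimed value: 0
Correct: The correct gradient is 0.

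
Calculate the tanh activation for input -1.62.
-0.9246

tanh(-1.62) = (e^(-1.62) - e^(1.62))/(e^(-1.62) + e^(1.62)) = -0.9246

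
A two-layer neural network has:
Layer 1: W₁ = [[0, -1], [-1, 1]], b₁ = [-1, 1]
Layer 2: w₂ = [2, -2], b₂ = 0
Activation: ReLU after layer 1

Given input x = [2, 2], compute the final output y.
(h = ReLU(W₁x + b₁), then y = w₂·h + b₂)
y = -2

Layer 1 pre-activation: z₁ = [-3, 1]
After ReLU: h = [0, 1]
Layer 2 output: y = 2×0 + -2×1 + 0 = -2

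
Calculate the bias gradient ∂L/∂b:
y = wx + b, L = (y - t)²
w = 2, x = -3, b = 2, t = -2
∂L/∂b = -4

y = wx + b = (2)(-3) + 2 = -4
∂L/∂y = 2(y - t) = 2(-4 - -2) = -4
∂y/∂b = 1
∂L/∂b = ∂L/∂y · ∂y/∂b = -4 × 1 = -4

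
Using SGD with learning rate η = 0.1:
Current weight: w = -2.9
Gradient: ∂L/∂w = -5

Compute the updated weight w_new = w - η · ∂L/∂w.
w_new = -2.4

w_new = w - η·∂L/∂w = -2.9 - 0.1×(-5) = -2.9 - (-0.5) = -2.4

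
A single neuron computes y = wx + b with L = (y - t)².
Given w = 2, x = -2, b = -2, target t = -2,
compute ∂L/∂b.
∂L/∂b = -8

y = wx + b = (2)(-2) + -2 = -6
∂L/∂y = 2(y - t) = 2(-6 - -2) = -8
∂y/∂b = 1
∂L/∂b = ∂L/∂y · ∂y/∂b = -8 × 1 = -8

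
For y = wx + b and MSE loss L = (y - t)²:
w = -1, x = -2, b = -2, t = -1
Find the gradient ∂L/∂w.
∂L/∂w = -4

y = wx + b = (-1)(-2) + -2 = 0
∂L/∂y = 2(y - t) = 2(0 - -1) = 2
∂y/∂w = x = -2
∂L/∂w = ∂L/∂y · ∂y/∂w = 2 × -2 = -4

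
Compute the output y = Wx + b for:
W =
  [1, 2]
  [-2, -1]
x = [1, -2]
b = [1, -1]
y = [-2, -1]

Wx = [1×1 + 2×-2, -2×1 + -1×-2]
   = [-3, 0]
y = Wx + b = [-3 + 1, 0 + -1] = [-2, -1]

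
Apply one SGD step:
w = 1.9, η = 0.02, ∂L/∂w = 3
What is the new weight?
w_new = 1.84

w_new = w - η·∂L/∂w = 1.9 - 0.02×(3) = 1.9 - (0.06) = 1.84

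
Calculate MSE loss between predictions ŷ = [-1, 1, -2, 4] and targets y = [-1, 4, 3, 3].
MSE = 8.75

MSE = (1/4)((-1--1)² + (1-4)² + (-2-3)² + (4-3)²) = (1/4)(0 + 9 + 25 + 1) = 8.75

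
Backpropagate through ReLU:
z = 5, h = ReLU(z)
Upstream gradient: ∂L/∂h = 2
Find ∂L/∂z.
∂L/∂z = 2

h = ReLU(5) = 5
Since z > 0: ∂h/∂z = 1
∂L/∂z = ∂L/∂h · ∂h/∂z = 2 × 1 = 2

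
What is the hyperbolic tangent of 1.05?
0.7818

tanh(1.05) = (e^(1.05) - e^(-1.05))/(e^(1.05) + e^(-1.05)) = 0.7818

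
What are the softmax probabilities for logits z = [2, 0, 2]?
p = [0.4683, 0.0634, 0.4683]

exp(z) = [7.389, 1, 7.389]
Sum = 15.78
p = [0.4683, 0.0634, 0.4683]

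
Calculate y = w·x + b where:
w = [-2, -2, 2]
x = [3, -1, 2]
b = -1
y = -1

y = (-2)(3) + (-2)(-1) + (2)(2) + -1 = -1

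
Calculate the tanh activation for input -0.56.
-0.508

tanh(-0.56) = (e^(-0.56) - e^(0.56))/(e^(-0.56) + e^(0.56)) = -0.508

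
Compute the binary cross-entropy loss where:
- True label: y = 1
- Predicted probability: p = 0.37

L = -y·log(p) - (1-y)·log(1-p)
L = 0.9943

L = -1·log(0.37) - 0·log(0.63) = -log(0.37) = 0.9943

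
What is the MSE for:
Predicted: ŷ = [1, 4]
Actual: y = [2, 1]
MSE = 5

MSE = (1/2)((1-2)² + (4-1)²) = (1/2)(1 + 9) = 5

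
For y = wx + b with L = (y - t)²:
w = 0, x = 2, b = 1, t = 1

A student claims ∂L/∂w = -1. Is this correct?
Incorrect

y = (0)(2) + 1 = 1
∂L/∂y = 2(y - t) = 2(1 - 1) = 0
∂y/∂w = x = 2
∂L/∂w = 0 × 2 = 0

Claimed value: -1
Incorrect: The correct gradient is 0.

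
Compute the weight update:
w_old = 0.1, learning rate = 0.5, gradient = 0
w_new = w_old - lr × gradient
w_new = 0.1

w_new = w - η·∂L/∂w = 0.1 - 0.5×(0) = 0.1 - (0) = 0.1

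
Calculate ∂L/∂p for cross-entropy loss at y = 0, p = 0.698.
∂L/∂p = 3.311

∂L/∂p = -y/p + (1-y)/(1-p) = 0 + 1/0.302 = 3.311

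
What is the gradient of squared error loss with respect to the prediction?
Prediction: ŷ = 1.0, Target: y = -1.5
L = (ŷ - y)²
∂L/∂ŷ = 5.0

∂L/∂ŷ = 2(ŷ - y) = 2(1.0 - -1.5) = 2(2.5) = 5.0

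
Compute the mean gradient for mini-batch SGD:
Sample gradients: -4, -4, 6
Average gradient = -0.6667

Average = (1/3)(-4 + -4 + 6) = -2/3 = -0.6667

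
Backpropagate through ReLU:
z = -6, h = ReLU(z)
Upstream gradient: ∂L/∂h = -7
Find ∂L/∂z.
∂L/∂z = 0

h = ReLU(-6) = 0
Since z < 0: ∂h/∂z = 0
∂L/∂z = ∂L/∂h · ∂h/∂z = -7 × 0 = 0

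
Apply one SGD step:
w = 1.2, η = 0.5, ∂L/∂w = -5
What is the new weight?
w_new = 3.7

w_new = w - η·∂L/∂w = 1.2 - 0.5×(-5) = 1.2 - (-2.5) = 3.7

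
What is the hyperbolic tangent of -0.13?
-0.1293

tanh(-0.13) = (e^(-0.13) - e^(0.13))/(e^(-0.13) + e^(0.13)) = -0.1293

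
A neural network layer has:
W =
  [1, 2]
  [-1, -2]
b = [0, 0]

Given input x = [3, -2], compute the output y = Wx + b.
y = [-1, 1]

Wx = [1×3 + 2×-2, -1×3 + -2×-2]
   = [-1, 1]
y = Wx + b = [-1 + 0, 1 + 0] = [-1, 1]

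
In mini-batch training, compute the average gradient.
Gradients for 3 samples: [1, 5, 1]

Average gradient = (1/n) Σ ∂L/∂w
Average gradient = 2.333

Average = (1/3)(1 + 5 + 1) = 7/3 = 2.333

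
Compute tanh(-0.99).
-0.7574

tanh(-0.99) = (e^(-0.99) - e^(0.99))/(e^(-0.99) + e^(0.99)) = -0.7574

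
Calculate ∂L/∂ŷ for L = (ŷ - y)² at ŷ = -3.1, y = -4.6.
∂L/∂ŷ = 3.0

∂L/∂ŷ = 2(ŷ - y) = 2(-3.1 - -4.6) = 2(1.5) = 3.0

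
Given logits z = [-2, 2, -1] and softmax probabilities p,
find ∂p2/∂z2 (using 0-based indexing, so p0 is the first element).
∂p2/∂z2 = 0.04444

p = softmax(z) = [0.01715, 0.9362, 0.04661]
p2 = 0.04661

∂p2/∂z2 = p2(1 - p2) = 0.04661 × (1 - 0.04661) = 0.04444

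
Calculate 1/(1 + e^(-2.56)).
0.9282

sigmoid(2.56) = 1/(1 + e^(-2.56)) = 1/(1 + 0.0773) = 0.9282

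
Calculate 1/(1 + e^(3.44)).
0.03107

sigmoid(-3.44) = 1/(1 + e^(3.44)) = 1/(1 + 31.19) = 0.03107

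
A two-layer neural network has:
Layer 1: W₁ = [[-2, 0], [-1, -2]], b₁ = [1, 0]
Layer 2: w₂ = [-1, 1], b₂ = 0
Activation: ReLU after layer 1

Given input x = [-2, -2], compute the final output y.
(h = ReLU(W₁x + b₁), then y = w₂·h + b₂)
y = 1

Layer 1 pre-activation: z₁ = [5, 6]
After ReLU: h = [5, 6]
Layer 2 output: y = -1×5 + 1×6 + 0 = 1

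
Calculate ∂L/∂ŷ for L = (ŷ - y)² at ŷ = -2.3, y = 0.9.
∂L/∂ŷ = -6.4

∂L/∂ŷ = 2(ŷ - y) = 2(-2.3 - 0.9) = 2(-3.2) = -6.4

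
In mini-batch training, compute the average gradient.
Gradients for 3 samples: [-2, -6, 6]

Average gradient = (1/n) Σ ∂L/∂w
Average gradient = -0.6667

Average = (1/3)(-2 + -6 + 6) = -2/3 = -0.6667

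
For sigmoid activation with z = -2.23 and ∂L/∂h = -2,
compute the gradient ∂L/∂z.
∂L/∂z = -0.1753

σ(-2.23) = 0.09709
σ'(-2.23) = σ(-2.23)(1 - σ(-2.23)) = 0.09709 × 0.9029 = 0.08766
∂L/∂z = ∂L/∂h · σ'(z) = -2 × 0.08766 = -0.1753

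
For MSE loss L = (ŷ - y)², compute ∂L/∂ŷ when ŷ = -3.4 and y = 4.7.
∂L/∂ŷ = -16.2

∂L/∂ŷ = 2(ŷ - y) = 2(-3.4 - 4.7) = 2(-8.1) = -16.2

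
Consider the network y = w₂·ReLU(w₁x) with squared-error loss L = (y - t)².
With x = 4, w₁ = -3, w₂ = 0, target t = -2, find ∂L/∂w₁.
∂L/∂w₁ = 0

Forward pass:
z = w₁x = -3×4 = -12
h = ReLU(-12) = 0
y = w₂h = 0×0 = 0

Backward pass:
∂L/∂y = 2(y - t) = 2(0 - -2) = 4
∂y/∂h = w₂ = 0
∂h/∂z = 0 (ReLU derivative)
∂z/∂w₁ = x = 4

∂L/∂w₁ = 4 × 0 × 0 × 4 = 0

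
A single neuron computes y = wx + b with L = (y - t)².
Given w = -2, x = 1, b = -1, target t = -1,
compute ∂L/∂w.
∂L/∂w = -4

y = wx + b = (-2)(1) + -1 = -3
∂L/∂y = 2(y - t) = 2(-3 - -1) = -4
∂y/∂w = x = 1
∂L/∂w = ∂L/∂y · ∂y/∂w = -4 × 1 = -4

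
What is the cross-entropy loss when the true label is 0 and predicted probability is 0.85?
L = 1.897

L = -0·log(0.85) - 1·log(0.15) = -log(0.15) = 1.897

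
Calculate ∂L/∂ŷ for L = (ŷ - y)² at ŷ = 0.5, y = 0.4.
∂L/∂ŷ = 0.2

∂L/∂ŷ = 2(ŷ - y) = 2(0.5 - 0.4) = 2(0.1) = 0.2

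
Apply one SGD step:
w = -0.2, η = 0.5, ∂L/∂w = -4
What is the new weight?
w_new = 1.8

w_new = w - η·∂L/∂w = -0.2 - 0.5×(-4) = -0.2 - (-2) = 1.8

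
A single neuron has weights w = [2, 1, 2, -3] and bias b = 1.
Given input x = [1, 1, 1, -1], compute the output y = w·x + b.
y = 9

y = (2)(1) + (1)(1) + (2)(1) + (-3)(-1) + 1 = 9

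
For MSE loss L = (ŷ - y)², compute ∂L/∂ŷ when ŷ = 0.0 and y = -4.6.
∂L/∂ŷ = 9.2

∂L/∂ŷ = 2(ŷ - y) = 2(0.0 - -4.6) = 2(4.6) = 9.2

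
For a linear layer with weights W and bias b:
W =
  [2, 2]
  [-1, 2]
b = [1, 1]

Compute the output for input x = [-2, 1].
y = [-1, 5]

Wx = [2×-2 + 2×1, -1×-2 + 2×1]
   = [-2, 4]
y = Wx + b = [-2 + 1, 4 + 1] = [-1, 5]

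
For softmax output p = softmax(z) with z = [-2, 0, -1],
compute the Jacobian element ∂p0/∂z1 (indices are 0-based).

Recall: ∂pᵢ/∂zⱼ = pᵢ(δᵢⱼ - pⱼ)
∂p0/∂z1 = -0.05989

p = softmax(z) = [0.09003, 0.6652, 0.2447]
p0 = 0.09003, p1 = 0.6652

∂p0/∂z1 = -p0 × p1 = -0.09003 × 0.6652 = -0.05989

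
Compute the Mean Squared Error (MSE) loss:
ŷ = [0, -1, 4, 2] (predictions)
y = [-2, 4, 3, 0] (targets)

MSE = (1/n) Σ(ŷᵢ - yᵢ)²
MSE = 8.5

MSE = (1/4)((0--2)² + (-1-4)² + (4-3)² + (2-0)²) = (1/4)(4 + 25 + 1 + 4) = 8.5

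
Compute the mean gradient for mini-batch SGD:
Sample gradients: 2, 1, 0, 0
Average gradient = 0.75

Average = (1/4)(2 + 1 + 0 + 0) = 3/4 = 0.75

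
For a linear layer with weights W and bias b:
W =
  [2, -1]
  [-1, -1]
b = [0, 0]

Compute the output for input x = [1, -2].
y = [4, 1]

Wx = [2×1 + -1×-2, -1×1 + -1×-2]
   = [4, 1]
y = Wx + b = [4 + 0, 1 + 0] = [4, 1]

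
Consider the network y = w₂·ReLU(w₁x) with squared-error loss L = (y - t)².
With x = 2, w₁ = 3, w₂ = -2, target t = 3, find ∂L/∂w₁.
∂L/∂w₁ = 120

Forward pass:
z = w₁x = 3×2 = 6
h = ReLU(6) = 6
y = w₂h = -2×6 = -12

Backward pass:
∂L/∂y = 2(y - t) = 2(-12 - 3) = -30
∂y/∂h = w₂ = -2
∂h/∂z = 1 (ReLU derivative)
∂z/∂w₁ = x = 2

∂L/∂w₁ = -30 × -2 × 1 × 2 = 120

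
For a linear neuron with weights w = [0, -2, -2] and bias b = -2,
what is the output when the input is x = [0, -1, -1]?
y = 2

y = (0)(0) + (-2)(-1) + (-2)(-1) + -2 = 2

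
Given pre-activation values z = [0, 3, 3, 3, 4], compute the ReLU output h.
h = [0, 3, 3, 3, 4]

ReLU applied element-wise: max(0,0)=0, max(0,3)=3, max(0,3)=3, max(0,3)=3, max(0,4)=4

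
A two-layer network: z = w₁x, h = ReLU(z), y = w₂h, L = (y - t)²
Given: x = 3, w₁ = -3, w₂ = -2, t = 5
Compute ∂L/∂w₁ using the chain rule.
∂L/∂w₁ = 0

Forward pass:
z = w₁x = -3×3 = -9
h = ReLU(-9) = 0
y = w₂h = -2×0 = 0

Backward pass:
∂L/∂y = 2(y - t) = 2(0 - 5) = -10
∂y/∂h = w₂ = -2
∂h/∂z = 0 (ReLU derivative)
∂z/∂w₁ = x = 3

∂L/∂w₁ = -10 × -2 × 0 × 3 = 0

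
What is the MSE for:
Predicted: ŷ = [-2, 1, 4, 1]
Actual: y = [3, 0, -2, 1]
MSE = 15.5

MSE = (1/4)((-2-3)² + (1-0)² + (4--2)² + (1-1)²) = (1/4)(25 + 1 + 36 + 0) = 15.5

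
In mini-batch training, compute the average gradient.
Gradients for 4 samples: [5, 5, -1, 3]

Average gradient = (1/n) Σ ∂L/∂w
Average gradient = 3

Average = (1/4)(5 + 5 + -1 + 3) = 12/4 = 3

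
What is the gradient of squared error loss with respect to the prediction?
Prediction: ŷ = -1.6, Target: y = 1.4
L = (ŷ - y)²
∂L/∂ŷ = -6.0

∂L/∂ŷ = 2(ŷ - y) = 2(-1.6 - 1.4) = 2(-3.0) = -6.0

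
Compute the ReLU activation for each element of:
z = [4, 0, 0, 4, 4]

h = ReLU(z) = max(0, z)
h = [4, 0, 0, 4, 4]

ReLU applied element-wise: max(0,4)=4, max(0,0)=0, max(0,0)=0, max(0,4)=4, max(0,4)=4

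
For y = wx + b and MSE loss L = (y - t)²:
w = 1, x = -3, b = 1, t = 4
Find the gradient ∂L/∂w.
∂L/∂w = 36

y = wx + b = (1)(-3) + 1 = -2
∂L/∂y = 2(y - t) = 2(-2 - 4) = -12
∂y/∂w = x = -3
∂L/∂w = ∂L/∂y · ∂y/∂w = -12 × -3 = 36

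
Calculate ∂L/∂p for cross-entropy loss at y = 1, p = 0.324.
∂L/∂p = -3.086

∂L/∂p = -y/p + (1-y)/(1-p) = -1/0.324 + 0 = -3.086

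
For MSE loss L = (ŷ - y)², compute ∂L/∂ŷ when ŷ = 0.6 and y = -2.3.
∂L/∂ŷ = 5.8

∂L/∂ŷ = 2(ŷ - y) = 2(0.6 - -2.3) = 2(2.9) = 5.8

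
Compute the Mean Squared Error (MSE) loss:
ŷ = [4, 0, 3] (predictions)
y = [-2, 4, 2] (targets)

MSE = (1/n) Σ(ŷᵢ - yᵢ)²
MSE = 17.67

MSE = (1/3)((4--2)² + (0-4)² + (3-2)²) = (1/3)(36 + 16 + 1) = 17.67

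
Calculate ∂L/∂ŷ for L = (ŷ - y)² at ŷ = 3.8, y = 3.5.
∂L/∂ŷ = 0.6

∂L/∂ŷ = 2(ŷ - y) = 2(3.8 - 3.5) = 2(0.3) = 0.6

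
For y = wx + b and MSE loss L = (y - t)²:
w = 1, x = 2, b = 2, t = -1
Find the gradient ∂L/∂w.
∂L/∂w = 20

y = wx + b = (1)(2) + 2 = 4
∂L/∂y = 2(y - t) = 2(4 - -1) = 10
∂y/∂w = x = 2
∂L/∂w = ∂L/∂y · ∂y/∂w = 10 × 2 = 20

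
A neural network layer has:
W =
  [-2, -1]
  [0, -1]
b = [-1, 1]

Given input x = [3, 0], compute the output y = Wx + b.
y = [-7, 1]

Wx = [-2×3 + -1×0, 0×3 + -1×0]
   = [-6, 0]
y = Wx + b = [-6 + -1, 0 + 1] = [-7, 1]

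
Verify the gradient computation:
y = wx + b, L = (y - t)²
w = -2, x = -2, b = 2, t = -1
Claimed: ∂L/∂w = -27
Incorrect

y = (-2)(-2) + 2 = 6
∂L/∂y = 2(y - t) = 2(6 - -1) = 14
∂y/∂w = x = -2
∂L/∂w = 14 × -2 = -28

Claimed value: -27
Incorrect: The correct gradient is -28.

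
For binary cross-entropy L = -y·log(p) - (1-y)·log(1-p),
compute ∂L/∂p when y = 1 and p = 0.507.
∂L/∂p = -1.972

∂L/∂p = -y/p + (1-y)/(1-p) = -1/0.507 + 0 = -1.972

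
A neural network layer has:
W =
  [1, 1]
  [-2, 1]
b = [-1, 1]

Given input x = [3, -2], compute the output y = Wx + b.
y = [0, -7]

Wx = [1×3 + 1×-2, -2×3 + 1×-2]
   = [1, -8]
y = Wx + b = [1 + -1, -8 + 1] = [0, -7]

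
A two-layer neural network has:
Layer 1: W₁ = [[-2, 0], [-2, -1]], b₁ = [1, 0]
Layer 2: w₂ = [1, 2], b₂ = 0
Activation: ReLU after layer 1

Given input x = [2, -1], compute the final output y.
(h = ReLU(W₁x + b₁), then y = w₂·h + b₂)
y = 0

Layer 1 pre-activation: z₁ = [-3, -3]
After ReLU: h = [0, 0]
Layer 2 output: y = 1×0 + 2×0 + 0 = 0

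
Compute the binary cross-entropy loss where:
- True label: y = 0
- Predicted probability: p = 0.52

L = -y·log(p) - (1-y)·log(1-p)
L = 0.734

L = -0·log(0.52) - 1·log(0.48) = -log(0.48) = 0.734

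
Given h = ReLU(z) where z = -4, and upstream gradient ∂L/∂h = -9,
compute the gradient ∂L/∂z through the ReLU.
∂L/∂z = 0

h = ReLU(-4) = 0
Since z < 0: ∂h/∂z = 0
∂L/∂z = ∂L/∂h · ∂h/∂z = -9 × 0 = 0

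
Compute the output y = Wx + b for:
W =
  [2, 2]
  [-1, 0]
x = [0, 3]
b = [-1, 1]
y = [5, 1]

Wx = [2×0 + 2×3, -1×0 + 0×3]
   = [6, 0]
y = Wx + b = [6 + -1, 0 + 1] = [5, 1]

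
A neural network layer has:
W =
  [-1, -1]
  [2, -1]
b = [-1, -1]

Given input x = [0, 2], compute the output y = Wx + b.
y = [-3, -3]

Wx = [-1×0 + -1×2, 2×0 + -1×2]
   = [-2, -2]
y = Wx + b = [-2 + -1, -2 + -1] = [-3, -3]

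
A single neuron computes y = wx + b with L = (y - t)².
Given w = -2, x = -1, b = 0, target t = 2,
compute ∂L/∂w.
∂L/∂w = 0

y = wx + b = (-2)(-1) + 0 = 2
∂L/∂y = 2(y - t) = 2(2 - 2) = 0
∂y/∂w = x = -1
∂L/∂w = ∂L/∂y · ∂y/∂w = 0 × -1 = 0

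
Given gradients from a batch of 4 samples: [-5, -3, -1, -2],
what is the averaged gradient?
Average gradient = -2.75

Average = (1/4)(-5 + -3 + -1 + -2) = -11/4 = -2.75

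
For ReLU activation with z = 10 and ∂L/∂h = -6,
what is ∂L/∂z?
∂L/∂z = -6

h = ReLU(10) = 10
Since z > 0: ∂h/∂z = 1
∂L/∂z = ∂L/∂h · ∂h/∂z = -6 × 1 = -6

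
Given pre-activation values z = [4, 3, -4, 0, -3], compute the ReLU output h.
h = [4, 3, 0, 0, 0]

ReLU applied element-wise: max(0,4)=4, max(0,3)=3, max(0,-4)=0, max(0,0)=0, max(0,-3)=0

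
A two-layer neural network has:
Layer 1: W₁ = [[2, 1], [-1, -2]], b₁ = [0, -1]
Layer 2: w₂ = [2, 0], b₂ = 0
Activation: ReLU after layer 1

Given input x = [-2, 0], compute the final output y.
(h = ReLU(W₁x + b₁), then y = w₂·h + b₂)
y = 0

Layer 1 pre-activation: z₁ = [-4, 1]
After ReLU: h = [0, 1]
Layer 2 output: y = 2×0 + 0×1 + 0 = 0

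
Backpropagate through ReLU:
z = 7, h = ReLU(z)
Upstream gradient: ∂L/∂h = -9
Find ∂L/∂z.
∂L/∂z = -9

h = ReLU(7) = 7
Since z > 0: ∂h/∂z = 1
∂L/∂z = ∂L/∂h · ∂h/∂z = -9 × 1 = -9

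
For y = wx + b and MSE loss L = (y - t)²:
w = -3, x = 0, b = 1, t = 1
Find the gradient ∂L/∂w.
∂L/∂w = 0

y = wx + b = (-3)(0) + 1 = 1
∂L/∂y = 2(y - t) = 2(1 - 1) = 0
∂y/∂w = x = 0
∂L/∂w = ∂L/∂y · ∂y/∂w = 0 × 0 = 0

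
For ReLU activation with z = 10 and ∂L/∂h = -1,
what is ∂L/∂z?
∂L/∂z = -1

h = ReLU(10) = 10
Since z > 0: ∂h/∂z = 1
∂L/∂z = ∂L/∂h · ∂h/∂z = -1 × 1 = -1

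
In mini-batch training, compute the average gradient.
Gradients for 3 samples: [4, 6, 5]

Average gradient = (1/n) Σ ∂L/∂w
Average gradient = 5

Average = (1/3)(4 + 6 + 5) = 15/3 = 5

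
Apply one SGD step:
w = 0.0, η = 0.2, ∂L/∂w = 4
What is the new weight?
w_new = -0.8

w_new = w - η·∂L/∂w = 0.0 - 0.2×(4) = 0.0 - (0.8) = -0.8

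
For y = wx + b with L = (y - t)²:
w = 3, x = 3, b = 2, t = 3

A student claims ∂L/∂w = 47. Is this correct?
Incorrect

y = (3)(3) + 2 = 11
∂L/∂y = 2(y - t) = 2(11 - 3) = 16
∂y/∂w = x = 3
∂L/∂w = 16 × 3 = 48

Claimed value: 47
Incorrect: The correct gradient is 48.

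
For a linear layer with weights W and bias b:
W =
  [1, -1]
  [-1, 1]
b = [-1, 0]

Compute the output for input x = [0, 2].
y = [-3, 2]

Wx = [1×0 + -1×2, -1×0 + 1×2]
   = [-2, 2]
y = Wx + b = [-2 + -1, 2 + 0] = [-3, 2]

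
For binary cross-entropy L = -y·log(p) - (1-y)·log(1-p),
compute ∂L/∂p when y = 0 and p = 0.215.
∂L/∂p = 1.274

∂L/∂p = -y/p + (1-y)/(1-p) = 0 + 1/0.785 = 1.274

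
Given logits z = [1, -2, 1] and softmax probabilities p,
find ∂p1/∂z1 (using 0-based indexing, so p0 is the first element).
∂p1/∂z1 = 0.0237

p = softmax(z) = [0.4879, 0.02429, 0.4879]
p1 = 0.02429

∂p1/∂z1 = p1(1 - p1) = 0.02429 × (1 - 0.02429) = 0.0237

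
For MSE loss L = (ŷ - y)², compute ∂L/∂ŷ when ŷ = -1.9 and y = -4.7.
∂L/∂ŷ = 5.6

∂L/∂ŷ = 2(ŷ - y) = 2(-1.9 - -4.7) = 2(2.8) = 5.6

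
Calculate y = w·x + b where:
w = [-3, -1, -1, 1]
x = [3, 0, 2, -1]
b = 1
y = -11

y = (-3)(3) + (-1)(0) + (-1)(2) + (1)(-1) + 1 = -11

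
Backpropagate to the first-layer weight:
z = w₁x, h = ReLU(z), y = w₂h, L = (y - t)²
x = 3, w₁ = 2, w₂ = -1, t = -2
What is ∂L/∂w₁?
∂L/∂w₁ = 24

Forward pass:
z = w₁x = 2×3 = 6
h = ReLU(6) = 6
y = w₂h = -1×6 = -6

Backward pass:
∂L/∂y = 2(y - t) = 2(-6 - -2) = -8
∂y/∂h = w₂ = -1
∂h/∂z = 1 (ReLU derivative)
∂z/∂w₁ = x = 3

∂L/∂w₁ = -8 × -1 × 1 × 3 = 24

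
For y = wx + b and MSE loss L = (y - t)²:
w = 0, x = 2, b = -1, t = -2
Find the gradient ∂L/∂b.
∂L/∂b = 2

y = wx + b = (0)(2) + -1 = -1
∂L/∂y = 2(y - t) = 2(-1 - -2) = 2
∂y/∂b = 1
∂L/∂b = ∂L/∂y · ∂y/∂b = 2 × 1 = 2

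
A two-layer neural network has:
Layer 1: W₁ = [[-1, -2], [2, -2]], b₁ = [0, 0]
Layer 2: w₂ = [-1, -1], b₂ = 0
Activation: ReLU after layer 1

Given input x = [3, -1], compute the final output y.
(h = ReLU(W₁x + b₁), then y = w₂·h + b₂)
y = -8

Layer 1 pre-activation: z₁ = [-1, 8]
After ReLU: h = [0, 8]
Layer 2 output: y = -1×0 + -1×8 + 0 = -8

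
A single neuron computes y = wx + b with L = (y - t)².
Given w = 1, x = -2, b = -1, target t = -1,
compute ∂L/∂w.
∂L/∂w = 8

y = wx + b = (1)(-2) + -1 = -3
∂L/∂y = 2(y - t) = 2(-3 - -1) = -4
∂y/∂w = x = -2
∂L/∂w = ∂L/∂y · ∂y/∂w = -4 × -2 = 8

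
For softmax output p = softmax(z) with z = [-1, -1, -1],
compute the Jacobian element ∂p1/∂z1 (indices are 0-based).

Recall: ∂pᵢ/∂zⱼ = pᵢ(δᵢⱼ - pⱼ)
∂p1/∂z1 = 0.2222

p = softmax(z) = [0.3333, 0.3333, 0.3333]
p1 = 0.3333

∂p1/∂z1 = p1(1 - p1) = 0.3333 × (1 - 0.3333) = 0.2222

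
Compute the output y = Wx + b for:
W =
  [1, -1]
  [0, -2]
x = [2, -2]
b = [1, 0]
y = [5, 4]

Wx = [1×2 + -1×-2, 0×2 + -2×-2]
   = [4, 4]
y = Wx + b = [4 + 1, 4 + 0] = [5, 4]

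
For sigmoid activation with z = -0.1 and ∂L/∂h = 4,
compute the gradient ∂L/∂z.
∂L/∂z = 0.9975

σ(-0.1) = 0.475
σ'(-0.1) = σ(-0.1)(1 - σ(-0.1)) = 0.475 × 0.525 = 0.2494
∂L/∂z = ∂L/∂h · σ'(z) = 4 × 0.2494 = 0.9975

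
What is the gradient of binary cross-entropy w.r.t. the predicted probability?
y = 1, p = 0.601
∂L/∂p = -1.664

∂L/∂p = -y/p + (1-y)/(1-p) = -1/0.601 + 0 = -1.664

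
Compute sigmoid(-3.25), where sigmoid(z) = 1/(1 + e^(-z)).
0.03733

sigmoid(-3.25) = 1/(1 + e^(3.25)) = 1/(1 + 25.79) = 0.03733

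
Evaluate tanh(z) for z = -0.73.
-0.6231

tanh(-0.73) = (e^(-0.73) - e^(0.73))/(e^(-0.73) + e^(0.73)) = -0.6231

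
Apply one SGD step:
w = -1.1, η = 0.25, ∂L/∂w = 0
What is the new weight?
w_new = -1.1

w_new = w - η·∂L/∂w = -1.1 - 0.25×(0) = -1.1 - (0) = -1.1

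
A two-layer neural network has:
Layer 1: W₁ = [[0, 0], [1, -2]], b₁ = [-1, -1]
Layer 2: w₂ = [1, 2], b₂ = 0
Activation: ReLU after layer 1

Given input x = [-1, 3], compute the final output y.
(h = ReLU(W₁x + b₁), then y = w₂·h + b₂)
y = 0

Layer 1 pre-activation: z₁ = [-1, -8]
After ReLU: h = [0, 0]
Layer 2 output: y = 1×0 + 2×0 + 0 = 0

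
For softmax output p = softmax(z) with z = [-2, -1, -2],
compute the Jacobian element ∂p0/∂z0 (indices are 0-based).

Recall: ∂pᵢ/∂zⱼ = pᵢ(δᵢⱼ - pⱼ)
∂p0/∂z0 = 0.167

p = softmax(z) = [0.2119, 0.5761, 0.2119]
p0 = 0.2119

∂p0/∂z0 = p0(1 - p0) = 0.2119 × (1 - 0.2119) = 0.167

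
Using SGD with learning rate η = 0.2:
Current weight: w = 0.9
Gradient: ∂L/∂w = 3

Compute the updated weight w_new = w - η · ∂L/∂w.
w_new = 0.3

w_new = w - η·∂L/∂w = 0.9 - 0.2×(3) = 0.9 - (0.6) = 0.3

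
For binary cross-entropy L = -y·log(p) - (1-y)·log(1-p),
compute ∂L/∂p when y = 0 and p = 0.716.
∂L/∂p = 3.521

∂L/∂p = -y/p + (1-y)/(1-p) = 0 + 1/0.284 = 3.521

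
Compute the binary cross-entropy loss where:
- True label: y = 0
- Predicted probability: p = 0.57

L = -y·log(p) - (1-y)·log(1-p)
L = 0.844

L = -0·log(0.57) - 1·log(0.43) = -log(0.43) = 0.844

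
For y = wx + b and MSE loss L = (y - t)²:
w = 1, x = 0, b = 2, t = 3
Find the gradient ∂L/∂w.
∂L/∂w = 0

y = wx + b = (1)(0) + 2 = 2
∂L/∂y = 2(y - t) = 2(2 - 3) = -2
∂y/∂w = x = 0
∂L/∂w = ∂L/∂y · ∂y/∂w = -2 × 0 = 0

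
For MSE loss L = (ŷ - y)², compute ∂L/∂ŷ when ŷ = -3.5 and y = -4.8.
∂L/∂ŷ = 2.6

∂L/∂ŷ = 2(ŷ - y) = 2(-3.5 - -4.8) = 2(1.3) = 2.6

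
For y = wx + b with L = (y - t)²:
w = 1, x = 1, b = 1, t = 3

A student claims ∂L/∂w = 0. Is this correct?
Incorrect

y = (1)(1) + 1 = 2
∂L/∂y = 2(y - t) = 2(2 - 3) = -2
∂y/∂w = x = 1
∂L/∂w = -2 × 1 = -2

Claimed value: 0
Incorrect: The correct gradient is -2.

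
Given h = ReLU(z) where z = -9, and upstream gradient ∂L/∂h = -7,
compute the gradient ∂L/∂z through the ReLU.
∂L/∂z = 0

h = ReLU(-9) = 0
Since z < 0: ∂h/∂z = 0
∂L/∂z = ∂L/∂h · ∂h/∂z = -7 × 0 = 0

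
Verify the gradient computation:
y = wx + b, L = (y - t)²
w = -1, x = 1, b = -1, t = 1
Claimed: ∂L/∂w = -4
Incorrect

y = (-1)(1) + -1 = -2
∂L/∂y = 2(y - t) = 2(-2 - 1) = -6
∂y/∂w = x = 1
∂L/∂w = -6 × 1 = -6

Claimed value: -4
Incorrect: The correct gradient is -6.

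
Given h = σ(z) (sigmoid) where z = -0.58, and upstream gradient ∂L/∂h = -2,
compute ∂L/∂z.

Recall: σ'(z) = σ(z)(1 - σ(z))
∂L/∂z = -0.4602

σ(-0.58) = 0.3589
σ'(-0.58) = σ(-0.58)(1 - σ(-0.58)) = 0.3589 × 0.6411 = 0.2301
∂L/∂z = ∂L/∂h · σ'(z) = -2 × 0.2301 = -0.4602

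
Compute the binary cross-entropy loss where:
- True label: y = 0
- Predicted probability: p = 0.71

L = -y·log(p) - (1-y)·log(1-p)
L = 1.238

L = -0·log(0.71) - 1·log(0.29) = -log(0.29) = 1.238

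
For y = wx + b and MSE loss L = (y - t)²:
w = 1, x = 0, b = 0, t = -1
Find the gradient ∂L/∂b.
∂L/∂b = 2

y = wx + b = (1)(0) + 0 = 0
∂L/∂y = 2(y - t) = 2(0 - -1) = 2
∂y/∂b = 1
∂L/∂b = ∂L/∂y · ∂y/∂b = 2 × 1 = 2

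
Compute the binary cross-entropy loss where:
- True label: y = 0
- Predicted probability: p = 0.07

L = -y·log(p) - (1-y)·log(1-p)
L = 0.07257

L = -0·log(0.07) - 1·log(0.93) = -log(0.93) = 0.07257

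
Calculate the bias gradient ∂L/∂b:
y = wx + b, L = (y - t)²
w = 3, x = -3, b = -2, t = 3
∂L/∂b = -28

y = wx + b = (3)(-3) + -2 = -11
∂L/∂y = 2(y - t) = 2(-11 - 3) = -28
∂y/∂b = 1
∂L/∂b = ∂L/∂y · ∂y/∂b = -28 × 1 = -28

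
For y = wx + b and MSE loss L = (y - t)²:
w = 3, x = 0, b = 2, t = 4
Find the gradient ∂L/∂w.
∂L/∂w = 0

y = wx + b = (3)(0) + 2 = 2
∂L/∂y = 2(y - t) = 2(2 - 4) = -4
∂y/∂w = x = 0
∂L/∂w = ∂L/∂y · ∂y/∂w = -4 × 0 = 0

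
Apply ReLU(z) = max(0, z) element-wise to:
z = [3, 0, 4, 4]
h = [3, 0, 4, 4]

ReLU applied element-wise: max(0,3)=3, max(0,0)=0, max(0,4)=4, max(0,4)=4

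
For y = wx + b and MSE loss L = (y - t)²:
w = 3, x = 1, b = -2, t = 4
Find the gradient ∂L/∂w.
∂L/∂w = -6

y = wx + b = (3)(1) + -2 = 1
∂L/∂y = 2(y - t) = 2(1 - 4) = -6
∂y/∂w = x = 1
∂L/∂w = ∂L/∂y · ∂y/∂w = -6 × 1 = -6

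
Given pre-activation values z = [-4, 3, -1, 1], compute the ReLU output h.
h = [0, 3, 0, 1]

ReLU applied element-wise: max(0,-4)=0, max(0,3)=3, max(0,-1)=0, max(0,1)=1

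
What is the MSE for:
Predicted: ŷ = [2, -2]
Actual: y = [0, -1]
MSE = 2.5

MSE = (1/2)((2-0)² + (-2--1)²) = (1/2)(4 + 1) = 2.5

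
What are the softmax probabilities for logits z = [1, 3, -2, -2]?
p = [0.1178, 0.8705, 0.0059, 0.0059]

exp(z) = [2.718, 20.09, 0.1353, 0.1353]
Sum = 23.07
p = [0.1178, 0.8705, 0.0059, 0.0059]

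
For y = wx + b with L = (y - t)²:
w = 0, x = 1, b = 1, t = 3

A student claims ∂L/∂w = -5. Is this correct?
Incorrect

y = (0)(1) + 1 = 1
∂L/∂y = 2(y - t) = 2(1 - 3) = -4
∂y/∂w = x = 1
∂L/∂w = -4 × 1 = -4

Claimed value: -5
Incorrect: The correct gradient is -4.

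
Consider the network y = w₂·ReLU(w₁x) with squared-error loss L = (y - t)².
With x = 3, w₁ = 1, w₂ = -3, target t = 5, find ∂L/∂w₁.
∂L/∂w₁ = 252

Forward pass:
z = w₁x = 1×3 = 3
h = ReLU(3) = 3
y = w₂h = -3×3 = -9

Backward pass:
∂L/∂y = 2(y - t) = 2(-9 - 5) = -28
∂y/∂h = w₂ = -3
∂h/∂z = 1 (ReLU derivative)
∂z/∂w₁ = x = 3

∂L/∂w₁ = -28 × -3 × 1 × 3 = 252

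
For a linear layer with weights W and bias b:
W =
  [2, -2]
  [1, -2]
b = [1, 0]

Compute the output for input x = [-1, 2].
y = [-5, -5]

Wx = [2×-1 + -2×2, 1×-1 + -2×2]
   = [-6, -5]
y = Wx + b = [-6 + 1, -5 + 0] = [-5, -5]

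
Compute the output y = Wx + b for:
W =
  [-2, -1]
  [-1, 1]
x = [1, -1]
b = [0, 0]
y = [-1, -2]

Wx = [-2×1 + -1×-1, -1×1 + 1×-1]
   = [-1, -2]
y = Wx + b = [-1 + 0, -2 + 0] = [-1, -2]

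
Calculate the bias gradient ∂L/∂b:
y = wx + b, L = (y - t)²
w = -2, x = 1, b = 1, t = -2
∂L/∂b = 2

y = wx + b = (-2)(1) + 1 = -1
∂L/∂y = 2(y - t) = 2(-1 - -2) = 2
∂y/∂b = 1
∂L/∂b = ∂L/∂y · ∂y/∂b = 2 × 1 = 2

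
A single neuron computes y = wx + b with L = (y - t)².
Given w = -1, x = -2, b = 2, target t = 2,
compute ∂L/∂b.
∂L/∂b = 4

y = wx + b = (-1)(-2) + 2 = 4
∂L/∂y = 2(y - t) = 2(4 - 2) = 4
∂y/∂b = 1
∂L/∂b = ∂L/∂y · ∂y/∂b = 4 × 1 = 4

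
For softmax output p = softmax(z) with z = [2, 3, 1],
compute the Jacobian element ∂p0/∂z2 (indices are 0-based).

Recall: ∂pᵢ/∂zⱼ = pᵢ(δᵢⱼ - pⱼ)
∂p0/∂z2 = -0.02203

p = softmax(z) = [0.2447, 0.6652, 0.09003]
p0 = 0.2447, p2 = 0.09003

∂p0/∂z2 = -p0 × p2 = -0.2447 × 0.09003 = -0.02203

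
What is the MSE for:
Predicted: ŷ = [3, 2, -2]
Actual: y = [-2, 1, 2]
MSE = 14

MSE = (1/3)((3--2)² + (2-1)² + (-2-2)²) = (1/3)(25 + 1 + 16) = 14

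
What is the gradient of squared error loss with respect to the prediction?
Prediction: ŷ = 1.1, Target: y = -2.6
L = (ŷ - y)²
∂L/∂ŷ = 7.4

∂L/∂ŷ = 2(ŷ - y) = 2(1.1 - -2.6) = 2(3.7) = 7.4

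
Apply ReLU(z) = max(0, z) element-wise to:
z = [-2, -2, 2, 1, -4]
h = [0, 0, 2, 1, 0]

ReLU applied element-wise: max(0,-2)=0, max(0,-2)=0, max(0,2)=2, max(0,1)=1, max(0,-4)=0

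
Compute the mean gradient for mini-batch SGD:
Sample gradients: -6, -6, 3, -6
Average gradient = -3.75

Average = (1/4)(-6 + -6 + 3 + -6) = -15/4 = -3.75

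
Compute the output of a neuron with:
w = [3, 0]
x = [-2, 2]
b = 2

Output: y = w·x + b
y = -4

y = (3)(-2) + (0)(2) + 2 = -4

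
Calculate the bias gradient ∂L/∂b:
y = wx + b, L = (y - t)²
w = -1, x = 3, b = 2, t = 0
∂L/∂b = -2

y = wx + b = (-1)(3) + 2 = -1
∂L/∂y = 2(y - t) = 2(-1 - 0) = -2
∂y/∂b = 1
∂L/∂b = ∂L/∂y · ∂y/∂b = -2 × 1 = -2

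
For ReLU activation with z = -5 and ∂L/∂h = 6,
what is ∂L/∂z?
∂L/∂z = 0

h = ReLU(-5) = 0
Since z < 0: ∂h/∂z = 0
∂L/∂z = ∂L/∂h · ∂h/∂z = 6 × 0 = 0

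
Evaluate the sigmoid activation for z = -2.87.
0.05366

sigmoid(-2.87) = 1/(1 + e^(2.87)) = 1/(1 + 17.64) = 0.05366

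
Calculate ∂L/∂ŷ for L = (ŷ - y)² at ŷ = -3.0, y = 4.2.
∂L/∂ŷ = -14.4

∂L/∂ŷ = 2(ŷ - y) = 2(-3.0 - 4.2) = 2(-7.2) = -14.4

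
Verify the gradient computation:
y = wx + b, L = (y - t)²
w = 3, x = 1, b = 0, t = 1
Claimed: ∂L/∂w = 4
Correct

y = (3)(1) + 0 = 3
∂L/∂y = 2(y - t) = 2(3 - 1) = 4
∂y/∂w = x = 1
∂L/∂w = 4 × 1 = 4

Claimed value: 4
Correct: The correct gradient is 4.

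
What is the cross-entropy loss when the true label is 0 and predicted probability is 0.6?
L = 0.9163

L = -0·log(0.6) - 1·log(0.4) = -log(0.4) = 0.9163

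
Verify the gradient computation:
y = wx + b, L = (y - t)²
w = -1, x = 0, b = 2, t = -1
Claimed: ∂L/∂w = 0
Correct

y = (-1)(0) + 2 = 2
∂L/∂y = 2(y - t) = 2(2 - -1) = 6
∂y/∂w = x = 0
∂L/∂w = 6 × 0 = 0

Claimed value: 0
Correct: The correct gradient is 0.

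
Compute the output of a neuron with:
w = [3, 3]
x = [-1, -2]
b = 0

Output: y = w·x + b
y = -9

y = (3)(-1) + (3)(-2) + 0 = -9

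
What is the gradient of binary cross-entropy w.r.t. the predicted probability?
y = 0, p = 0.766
∂L/∂p = 4.274

∂L/∂p = -y/p + (1-y)/(1-p) = 0 + 1/0.234 = 4.274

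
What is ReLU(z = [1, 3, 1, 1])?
h = [1, 3, 1, 1]

ReLU applied element-wise: max(0,1)=1, max(0,3)=3, max(0,1)=1, max(0,1)=1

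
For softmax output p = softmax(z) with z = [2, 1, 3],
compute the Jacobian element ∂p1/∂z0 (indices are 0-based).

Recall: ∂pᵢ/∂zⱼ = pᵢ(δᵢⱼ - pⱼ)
∂p1/∂z0 = -0.02203

p = softmax(z) = [0.2447, 0.09003, 0.6652]
p1 = 0.09003, p0 = 0.2447

∂p1/∂z0 = -p1 × p0 = -0.09003 × 0.2447 = -0.02203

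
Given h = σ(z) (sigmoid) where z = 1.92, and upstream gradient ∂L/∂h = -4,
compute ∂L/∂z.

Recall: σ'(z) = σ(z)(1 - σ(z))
∂L/∂z = -0.4461

σ(1.92) = 0.8721
σ'(1.92) = σ(1.92)(1 - σ(1.92)) = 0.8721 × 0.1279 = 0.1115
∂L/∂z = ∂L/∂h · σ'(z) = -4 × 0.1115 = -0.4461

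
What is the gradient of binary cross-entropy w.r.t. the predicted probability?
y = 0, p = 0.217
∂L/∂p = 1.277

∂L/∂p = -y/p + (1-y)/(1-p) = 0 + 1/0.783 = 1.277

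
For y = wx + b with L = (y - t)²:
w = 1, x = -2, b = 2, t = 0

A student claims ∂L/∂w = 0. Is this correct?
Correct

y = (1)(-2) + 2 = 0
∂L/∂y = 2(y - t) = 2(0 - 0) = 0
∂y/∂w = x = -2
∂L/∂w = 0 × -2 = 0

Claimed value: 0
Correct: The correct gradient is 0.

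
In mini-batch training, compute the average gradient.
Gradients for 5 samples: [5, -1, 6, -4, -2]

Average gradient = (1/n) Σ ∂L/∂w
Average gradient = 0.8

Average = (1/5)(5 + -1 + 6 + -4 + -2) = 4/5 = 0.8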